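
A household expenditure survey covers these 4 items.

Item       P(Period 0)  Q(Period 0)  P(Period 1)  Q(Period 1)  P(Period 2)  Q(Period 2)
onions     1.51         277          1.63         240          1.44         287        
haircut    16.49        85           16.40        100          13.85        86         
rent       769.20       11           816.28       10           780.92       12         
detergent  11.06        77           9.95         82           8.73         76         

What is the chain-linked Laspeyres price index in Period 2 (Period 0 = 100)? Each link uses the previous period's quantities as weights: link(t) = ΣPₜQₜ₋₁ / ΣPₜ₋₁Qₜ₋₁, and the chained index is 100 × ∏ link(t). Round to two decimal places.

96.98

Link Period 0→Period 1:
ΣP(Period 1)Q(Period 0) = 1.63×277 + 16.40×85 + 816.28×11 + 9.95×77 = 451.51 + 1394 + 8979.08 + 766.15 = 11590.74
ΣP(Period 0)Q(Period 0) = 1.51×277 + 16.49×85 + 769.20×11 + 11.06×77 = 418.27 + 1401.65 + 8461.2 + 851.62 = 11132.74
link = 11590.74/11132.74 = 1.041140
Link Period 1→Period 2:
ΣP(Period 2)Q(Period 1) = 1.44×240 + 13.85×100 + 780.92×10 + 8.73×82 = 345.6 + 1385 + 7809.2 + 715.86 = 10255.66
ΣP(Period 1)Q(Period 1) = 1.63×240 + 16.40×100 + 816.28×10 + 9.95×82 = 391.2 + 1640 + 8162.8 + 815.9 = 11009.9
link = 10255.66/11009.9 = 0.931494
Chained index = 100 × 1.041140 × 0.931494 = 96.9816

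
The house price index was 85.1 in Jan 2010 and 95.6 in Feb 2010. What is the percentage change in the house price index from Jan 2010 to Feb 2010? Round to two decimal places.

Change = (95.6 − 85.1) / 85.1 × 100
       = 10.5 / 85.1 × 100 = 12.3384%

12.34%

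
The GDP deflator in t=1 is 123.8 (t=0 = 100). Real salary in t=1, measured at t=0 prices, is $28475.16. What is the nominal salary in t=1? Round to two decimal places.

35252.25

Nominal = Real × (Index/100) = 28475.16 × (123.8/100)
        = 28475.16 × 1.238 = 35252.2481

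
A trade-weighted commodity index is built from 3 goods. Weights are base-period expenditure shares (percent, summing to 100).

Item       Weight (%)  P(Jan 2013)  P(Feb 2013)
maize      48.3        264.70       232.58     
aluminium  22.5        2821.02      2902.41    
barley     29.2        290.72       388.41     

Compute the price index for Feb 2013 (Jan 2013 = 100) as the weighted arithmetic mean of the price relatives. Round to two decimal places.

104.60

maize: 48.3 × (232.58/264.70) = 48.3 × 0.878655 = 42.4390
aluminium: 22.5 × (2902.41/2821.02) = 22.5 × 1.028851 = 23.1492
barley: 29.2 × (388.41/290.72) = 29.2 × 1.336028 = 39.0120
Index = Σ wᵢ·(p₁ᵢ/p₀ᵢ) = 42.4390 + 23.1492 + 39.0120 = 104.6002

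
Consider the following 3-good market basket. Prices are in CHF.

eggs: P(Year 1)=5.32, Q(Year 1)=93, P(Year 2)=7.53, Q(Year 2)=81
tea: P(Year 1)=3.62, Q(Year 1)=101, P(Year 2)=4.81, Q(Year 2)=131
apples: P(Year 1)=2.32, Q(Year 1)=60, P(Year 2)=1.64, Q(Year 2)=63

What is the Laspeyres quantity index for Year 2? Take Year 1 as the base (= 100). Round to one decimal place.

Laspeyres quantity index uses base-period prices as weights.
ΣP(Year 1)·Q(Year 2) = 5.32×81 + 3.62×131 + 2.32×63 = 430.92 + 474.22 + 146.16 = 1051.3
ΣP(Year 1)·Q(Year 1) = 5.32×93 + 3.62×101 + 2.32×60 = 494.76 + 365.62 + 139.2 = 999.58
Index = 1051.3 / 999.58 × 100 = 105.1742

105.2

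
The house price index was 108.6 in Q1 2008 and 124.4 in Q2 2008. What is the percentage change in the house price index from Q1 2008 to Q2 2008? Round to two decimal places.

Change = (124.4 − 108.6) / 108.6 × 100
       = 15.8 / 108.6 × 100 = 14.5488%

14.55%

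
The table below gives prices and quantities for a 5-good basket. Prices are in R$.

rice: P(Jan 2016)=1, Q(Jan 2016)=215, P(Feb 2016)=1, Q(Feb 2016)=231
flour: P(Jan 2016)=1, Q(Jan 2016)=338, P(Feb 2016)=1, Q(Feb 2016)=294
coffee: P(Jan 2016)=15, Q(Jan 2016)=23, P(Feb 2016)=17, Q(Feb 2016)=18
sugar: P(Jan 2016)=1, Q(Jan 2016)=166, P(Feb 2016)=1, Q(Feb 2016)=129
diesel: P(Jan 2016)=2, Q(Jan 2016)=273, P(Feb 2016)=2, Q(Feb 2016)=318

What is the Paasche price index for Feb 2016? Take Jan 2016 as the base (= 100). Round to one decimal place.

Paasche price index uses current-period quantities as weights.
ΣP(Feb 2016)·Q(Feb 2016) = 1×231 + 1×294 + 17×18 + 1×129 + 2×318 = 231 + 294 + 306 + 129 + 636 = 1596
ΣP(Jan 2016)·Q(Feb 2016) = 1×231 + 1×294 + 15×18 + 1×129 + 2×318 = 231 + 294 + 270 + 129 + 636 = 1560
Index = 1596 / 1560 × 100 = 102.3077

102.3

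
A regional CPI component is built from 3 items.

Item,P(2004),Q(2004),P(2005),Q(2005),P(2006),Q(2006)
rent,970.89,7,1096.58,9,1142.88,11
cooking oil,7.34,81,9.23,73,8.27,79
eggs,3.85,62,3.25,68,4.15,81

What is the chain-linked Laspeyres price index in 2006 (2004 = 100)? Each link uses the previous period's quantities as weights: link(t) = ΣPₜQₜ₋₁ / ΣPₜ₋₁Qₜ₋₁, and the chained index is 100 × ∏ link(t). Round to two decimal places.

Link 2004→2005:
ΣP(2005)Q(2004) = 1096.58×7 + 9.23×81 + 3.25×62 = 7676.06 + 747.63 + 201.5 = 8625.19
ΣP(2004)Q(2004) = 970.89×7 + 7.34×81 + 3.85×62 = 6796.23 + 594.54 + 238.7 = 7629.47
link = 8625.19/7629.47 = 1.130510
Link 2005→2006:
ΣP(2006)Q(2005) = 1142.88×9 + 8.27×73 + 4.15×68 = 10285.92 + 603.71 + 282.2 = 11171.83
ΣP(2005)Q(2005) = 1096.58×9 + 9.23×73 + 3.25×68 = 9869.22 + 673.79 + 221 = 10764.01
link = 11171.83/10764.01 = 1.037887
Chained index = 100 × 1.130510 × 1.037887 = 117.3342

117.33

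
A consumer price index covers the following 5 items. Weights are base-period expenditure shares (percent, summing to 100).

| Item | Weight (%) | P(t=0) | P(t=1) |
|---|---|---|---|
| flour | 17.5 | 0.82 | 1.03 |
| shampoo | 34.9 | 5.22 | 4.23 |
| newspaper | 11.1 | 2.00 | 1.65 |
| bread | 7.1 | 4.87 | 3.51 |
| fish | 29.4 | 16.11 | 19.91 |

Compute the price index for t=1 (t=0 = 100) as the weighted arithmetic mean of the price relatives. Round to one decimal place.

flour: 17.5 × (1.03/0.82) = 17.5 × 1.256098 = 21.9817
shampoo: 34.9 × (4.23/5.22) = 34.9 × 0.810345 = 28.2810
newspaper: 11.1 × (1.65/2.00) = 11.1 × 0.825000 = 9.1575
bread: 7.1 × (3.51/4.87) = 7.1 × 0.720739 = 5.1172
fish: 29.4 × (19.91/16.11) = 29.4 × 1.235878 = 36.3348
Index = Σ wᵢ·(p₁ᵢ/p₀ᵢ) = 21.9817 + 28.2810 + 9.1575 + 5.1172 + 36.3348 = 100.8723

100.9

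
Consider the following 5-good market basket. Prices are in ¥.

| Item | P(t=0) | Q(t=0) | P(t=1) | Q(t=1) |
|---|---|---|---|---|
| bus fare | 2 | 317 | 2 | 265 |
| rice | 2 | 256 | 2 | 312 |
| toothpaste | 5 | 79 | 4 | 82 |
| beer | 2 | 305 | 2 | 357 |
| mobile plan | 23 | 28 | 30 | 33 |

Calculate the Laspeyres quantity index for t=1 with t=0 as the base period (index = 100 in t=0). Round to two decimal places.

108.66

Laspeyres quantity index uses base-period prices as weights.
ΣP(t=0)·Q(t=1) = 2×265 + 2×312 + 5×82 + 2×357 + 23×33 = 530 + 624 + 410 + 714 + 759 = 3037
ΣP(t=0)·Q(t=0) = 2×317 + 2×256 + 5×79 + 2×305 + 23×28 = 634 + 512 + 395 + 610 + 644 = 2795
Index = 3037 / 2795 × 100 = 108.6583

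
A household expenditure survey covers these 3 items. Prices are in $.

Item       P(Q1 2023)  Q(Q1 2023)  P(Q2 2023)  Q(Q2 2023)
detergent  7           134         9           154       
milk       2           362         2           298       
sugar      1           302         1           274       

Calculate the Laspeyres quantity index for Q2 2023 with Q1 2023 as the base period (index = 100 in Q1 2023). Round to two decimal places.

99.19

Laspeyres quantity index uses base-period prices as weights.
ΣP(Q1 2023)·Q(Q2 2023) = 7×154 + 2×298 + 1×274 = 1078 + 596 + 274 = 1948
ΣP(Q1 2023)·Q(Q1 2023) = 7×134 + 2×362 + 1×302 = 938 + 724 + 302 = 1964
Index = 1948 / 1964 × 100 = 99.1853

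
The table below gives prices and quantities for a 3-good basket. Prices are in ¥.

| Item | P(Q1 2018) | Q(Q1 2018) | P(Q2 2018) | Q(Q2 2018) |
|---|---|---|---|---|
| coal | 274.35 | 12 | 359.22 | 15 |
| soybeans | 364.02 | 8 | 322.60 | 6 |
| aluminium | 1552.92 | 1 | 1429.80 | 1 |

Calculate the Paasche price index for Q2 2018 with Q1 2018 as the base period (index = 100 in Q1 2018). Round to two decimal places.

111.48

Paasche price index uses current-period quantities as weights.
ΣP(Q2 2018)·Q(Q2 2018) = 359.22×15 + 322.60×6 + 1429.80×1 = 5388.3 + 1935.6 + 1429.8 = 8753.7
ΣP(Q1 2018)·Q(Q2 2018) = 274.35×15 + 364.02×6 + 1552.92×1 = 4115.25 + 2184.12 + 1552.92 = 7852.29
Index = 8753.7 / 7852.29 × 100 = 111.4796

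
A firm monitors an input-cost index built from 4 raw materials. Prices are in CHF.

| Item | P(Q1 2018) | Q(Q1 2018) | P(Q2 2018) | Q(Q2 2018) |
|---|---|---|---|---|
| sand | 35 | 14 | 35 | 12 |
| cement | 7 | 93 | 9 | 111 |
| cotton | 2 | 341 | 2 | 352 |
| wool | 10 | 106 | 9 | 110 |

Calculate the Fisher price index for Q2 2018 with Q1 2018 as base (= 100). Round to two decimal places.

Laspeyres component (base-period weights):
ΣP(Q2 2018)Q(Q1 2018) = 35×14 + 9×93 + 2×341 + 9×106 = 490 + 837 + 682 + 954 = 2963
ΣP(Q1 2018)Q(Q1 2018) = 35×14 + 7×93 + 2×341 + 10×106 = 490 + 651 + 682 + 1060 = 2883
L = 2963 / 2883 × 100 = 102.7749
Paasche component (current-period weights):
ΣP(Q2 2018)Q(Q2 2018) = 35×12 + 9×111 + 2×352 + 9×110 = 420 + 999 + 704 + 990 = 3113
ΣP(Q1 2018)Q(Q2 2018) = 35×12 + 7×111 + 2×352 + 10×110 = 420 + 777 + 704 + 1100 = 3001
P = 3113 / 3001 × 100 = 103.7321
Fisher = √(L × P) = √(102.7749 × 103.7321) = 103.2524

103.25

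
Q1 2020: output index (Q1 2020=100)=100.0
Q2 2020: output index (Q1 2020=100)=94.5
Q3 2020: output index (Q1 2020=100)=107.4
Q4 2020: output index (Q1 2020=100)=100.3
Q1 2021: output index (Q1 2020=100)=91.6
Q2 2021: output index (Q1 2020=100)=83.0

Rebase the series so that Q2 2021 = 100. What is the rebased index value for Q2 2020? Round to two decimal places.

Rebased(Q2 2020) = 94.5 / 83.0 × 100 = 113.8554

113.86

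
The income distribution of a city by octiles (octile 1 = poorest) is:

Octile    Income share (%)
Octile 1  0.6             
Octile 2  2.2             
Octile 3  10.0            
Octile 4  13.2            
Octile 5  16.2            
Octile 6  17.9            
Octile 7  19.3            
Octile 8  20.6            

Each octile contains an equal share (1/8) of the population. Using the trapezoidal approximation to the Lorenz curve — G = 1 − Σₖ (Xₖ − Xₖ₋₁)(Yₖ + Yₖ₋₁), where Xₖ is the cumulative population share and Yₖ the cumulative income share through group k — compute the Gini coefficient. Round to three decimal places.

0.315

Cumulative income shares Yₖ: 0.0060, 0.0280, 0.1280, 0.2600, 0.4220, 0.6010, 0.7940, 1.0000
Σ (Xₖ−Xₖ₋₁)(Yₖ+Yₖ₋₁) = (1/8)(0.0060+0.0000) + (1/8)(0.0280+0.0060) + (1/8)(0.1280+0.0280) + (1/8)(0.2600+0.1280) + (1/8)(0.4220+0.2600) + (1/8)(0.6010+0.4220) + (1/8)(0.7940+0.6010) + (1/8)(1.0000+0.7940)
  = 0.0008 + 0.0043 + 0.0195 + 0.0485 + 0.0853 + 0.1279 + 0.1744 + 0.2243 = 0.6848
G = 1 − 0.6848 = 0.3152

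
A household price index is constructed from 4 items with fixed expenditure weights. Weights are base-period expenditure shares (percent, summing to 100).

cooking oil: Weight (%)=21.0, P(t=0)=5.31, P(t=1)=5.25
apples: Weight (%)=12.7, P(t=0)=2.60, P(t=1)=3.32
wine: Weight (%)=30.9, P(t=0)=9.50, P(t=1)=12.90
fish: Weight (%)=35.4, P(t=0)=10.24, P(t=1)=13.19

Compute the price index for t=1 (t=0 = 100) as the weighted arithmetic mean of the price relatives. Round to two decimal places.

cooking oil: 21.0 × (5.25/5.31) = 21.0 × 0.988701 = 20.7627
apples: 12.7 × (3.32/2.60) = 12.7 × 1.276923 = 16.2169
wine: 30.9 × (12.90/9.50) = 30.9 × 1.357895 = 41.9589
fish: 35.4 × (13.19/10.24) = 35.4 × 1.288086 = 45.5982
Index = Σ wᵢ·(p₁ᵢ/p₀ᵢ) = 20.7627 + 16.2169 + 41.9589 + 45.5982 = 124.5368

124.54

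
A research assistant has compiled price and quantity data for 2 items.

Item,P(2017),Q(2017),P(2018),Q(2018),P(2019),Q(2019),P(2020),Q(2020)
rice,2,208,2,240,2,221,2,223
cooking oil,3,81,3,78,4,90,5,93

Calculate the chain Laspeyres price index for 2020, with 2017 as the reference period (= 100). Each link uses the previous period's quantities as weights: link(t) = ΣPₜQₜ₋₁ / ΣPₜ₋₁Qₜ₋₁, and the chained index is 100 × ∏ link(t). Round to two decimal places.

123.37

Link 2017→2018:
ΣP(2018)Q(2017) = 2×208 + 3×81 = 416 + 243 = 659
ΣP(2017)Q(2017) = 2×208 + 3×81 = 416 + 243 = 659
link = 659/659 = 1.000000
Link 2018→2019:
ΣP(2019)Q(2018) = 2×240 + 4×78 = 480 + 312 = 792
ΣP(2018)Q(2018) = 2×240 + 3×78 = 480 + 234 = 714
link = 792/714 = 1.109244
Link 2019→2020:
ΣP(2020)Q(2019) = 2×221 + 5×90 = 442 + 450 = 892
ΣP(2019)Q(2019) = 2×221 + 4×90 = 442 + 360 = 802
link = 892/802 = 1.112219
Chained index = 100 × 1.000000 × 1.109244 × 1.112219 = 123.3722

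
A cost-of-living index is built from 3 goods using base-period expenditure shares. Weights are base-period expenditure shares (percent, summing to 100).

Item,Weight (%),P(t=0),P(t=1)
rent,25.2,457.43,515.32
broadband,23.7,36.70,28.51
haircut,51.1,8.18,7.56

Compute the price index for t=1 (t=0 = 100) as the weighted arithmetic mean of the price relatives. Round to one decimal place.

94.0

rent: 25.2 × (515.32/457.43) = 25.2 × 1.126555 = 28.3892
broadband: 23.7 × (28.51/36.70) = 23.7 × 0.776839 = 18.4111
haircut: 51.1 × (7.56/8.18) = 51.1 × 0.924205 = 47.2269
Index = Σ wᵢ·(p₁ᵢ/p₀ᵢ) = 28.3892 + 18.4111 + 47.2269 = 94.0272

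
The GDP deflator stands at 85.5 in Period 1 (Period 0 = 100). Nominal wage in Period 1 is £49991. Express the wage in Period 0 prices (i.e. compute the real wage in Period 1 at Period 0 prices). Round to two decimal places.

Real = Nominal ÷ (Index/100) = 49991 ÷ (85.5/100)
     = 49991 ÷ 0.855 = 58469.0058

58469.01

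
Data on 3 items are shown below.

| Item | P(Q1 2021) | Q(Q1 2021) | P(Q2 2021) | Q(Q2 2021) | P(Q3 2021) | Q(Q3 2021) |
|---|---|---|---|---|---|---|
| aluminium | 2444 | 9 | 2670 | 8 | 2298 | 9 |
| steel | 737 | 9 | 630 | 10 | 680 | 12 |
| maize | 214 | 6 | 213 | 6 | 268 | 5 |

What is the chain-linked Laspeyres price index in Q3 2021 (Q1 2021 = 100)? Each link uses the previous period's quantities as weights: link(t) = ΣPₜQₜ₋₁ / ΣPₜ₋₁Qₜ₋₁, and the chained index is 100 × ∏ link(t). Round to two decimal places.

95.88

Link Q1 2021→Q2 2021:
ΣP(Q2 2021)Q(Q1 2021) = 2670×9 + 630×9 + 213×6 = 24030 + 5670 + 1278 = 30978
ΣP(Q1 2021)Q(Q1 2021) = 2444×9 + 737×9 + 214×6 = 21996 + 6633 + 1284 = 29913
link = 30978/29913 = 1.035603
Link Q2 2021→Q3 2021:
ΣP(Q3 2021)Q(Q2 2021) = 2298×8 + 680×10 + 268×6 = 18384 + 6800 + 1608 = 26792
ΣP(Q2 2021)Q(Q2 2021) = 2670×8 + 630×10 + 213×6 = 21360 + 6300 + 1278 = 28938
link = 26792/28938 = 0.925841
Chained index = 100 × 1.035603 × 0.925841 = 95.8804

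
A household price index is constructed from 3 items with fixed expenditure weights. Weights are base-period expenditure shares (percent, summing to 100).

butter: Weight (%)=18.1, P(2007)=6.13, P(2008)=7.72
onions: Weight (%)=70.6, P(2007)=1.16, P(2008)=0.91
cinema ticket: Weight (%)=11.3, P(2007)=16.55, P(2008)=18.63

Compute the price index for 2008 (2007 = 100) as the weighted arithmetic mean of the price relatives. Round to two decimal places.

butter: 18.1 × (7.72/6.13) = 18.1 × 1.259380 = 22.7948
onions: 70.6 × (0.91/1.16) = 70.6 × 0.784483 = 55.3845
cinema ticket: 11.3 × (18.63/16.55) = 11.3 × 1.125680 = 12.7202
Index = Σ wᵢ·(p₁ᵢ/p₀ᵢ) = 22.7948 + 55.3845 + 12.7202 = 90.8994

90.90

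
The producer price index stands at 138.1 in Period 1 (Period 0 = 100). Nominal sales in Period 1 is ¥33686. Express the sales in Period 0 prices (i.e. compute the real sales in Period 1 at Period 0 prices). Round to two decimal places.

Real = Nominal ÷ (Index/100) = 33686 ÷ (138.1/100)
     = 33686 ÷ 1.381 = 24392.4692

24392.47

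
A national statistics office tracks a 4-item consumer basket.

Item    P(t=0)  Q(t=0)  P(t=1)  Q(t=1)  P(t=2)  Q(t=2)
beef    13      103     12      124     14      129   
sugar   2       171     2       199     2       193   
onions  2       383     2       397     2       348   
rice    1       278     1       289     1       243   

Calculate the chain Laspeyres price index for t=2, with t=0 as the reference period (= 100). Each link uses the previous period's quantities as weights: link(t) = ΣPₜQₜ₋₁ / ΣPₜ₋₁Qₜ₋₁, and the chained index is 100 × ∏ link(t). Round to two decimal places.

Link t=0→t=1:
ΣP(t=1)Q(t=0) = 12×103 + 2×171 + 2×383 + 1×278 = 1236 + 342 + 766 + 278 = 2622
ΣP(t=0)Q(t=0) = 13×103 + 2×171 + 2×383 + 1×278 = 1339 + 342 + 766 + 278 = 2725
link = 2622/2725 = 0.962202
Link t=1→t=2:
ΣP(t=2)Q(t=1) = 14×124 + 2×199 + 2×397 + 1×289 = 1736 + 398 + 794 + 289 = 3217
ΣP(t=1)Q(t=1) = 12×124 + 2×199 + 2×397 + 1×289 = 1488 + 398 + 794 + 289 = 2969
link = 3217/2969 = 1.083530
Chained index = 100 × 0.962202 × 1.083530 = 104.2574

104.26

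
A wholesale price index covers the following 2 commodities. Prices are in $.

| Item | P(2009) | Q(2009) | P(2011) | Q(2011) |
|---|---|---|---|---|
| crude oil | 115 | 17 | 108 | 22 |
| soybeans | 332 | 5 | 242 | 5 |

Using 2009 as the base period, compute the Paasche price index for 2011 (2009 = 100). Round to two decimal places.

85.58

Paasche price index uses current-period quantities as weights.
ΣP(2011)·Q(2011) = 108×22 + 242×5 = 2376 + 1210 = 3586
ΣP(2009)·Q(2011) = 115×22 + 332×5 = 2530 + 1660 = 4190
Index = 3586 / 4190 × 100 = 85.5847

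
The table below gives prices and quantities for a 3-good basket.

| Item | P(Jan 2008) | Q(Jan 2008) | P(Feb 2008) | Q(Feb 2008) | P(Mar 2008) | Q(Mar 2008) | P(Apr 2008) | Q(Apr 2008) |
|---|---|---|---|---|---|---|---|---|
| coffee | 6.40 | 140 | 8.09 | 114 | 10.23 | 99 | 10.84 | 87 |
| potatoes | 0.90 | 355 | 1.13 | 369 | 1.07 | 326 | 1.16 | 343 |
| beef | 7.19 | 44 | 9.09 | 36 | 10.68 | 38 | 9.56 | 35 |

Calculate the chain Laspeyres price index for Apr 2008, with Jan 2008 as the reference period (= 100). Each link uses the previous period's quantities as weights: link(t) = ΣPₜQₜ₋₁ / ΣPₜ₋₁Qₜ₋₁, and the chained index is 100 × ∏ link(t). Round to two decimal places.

Link Jan 2008→Feb 2008:
ΣP(Feb 2008)Q(Jan 2008) = 8.09×140 + 1.13×355 + 9.09×44 = 1132.6 + 401.15 + 399.96 = 1933.71
ΣP(Jan 2008)Q(Jan 2008) = 6.40×140 + 0.90×355 + 7.19×44 = 896 + 319.5 + 316.36 = 1531.86
link = 1933.71/1531.86 = 1.262328
Link Feb 2008→Mar 2008:
ΣP(Mar 2008)Q(Feb 2008) = 10.23×114 + 1.07×369 + 10.68×36 = 1166.22 + 394.83 + 384.48 = 1945.53
ΣP(Feb 2008)Q(Feb 2008) = 8.09×114 + 1.13×369 + 9.09×36 = 922.26 + 416.97 + 327.24 = 1666.47
link = 1945.53/1666.47 = 1.167456
Link Mar 2008→Apr 2008:
ΣP(Apr 2008)Q(Mar 2008) = 10.84×99 + 1.16×326 + 9.56×38 = 1073.16 + 378.16 + 363.28 = 1814.6
ΣP(Mar 2008)Q(Mar 2008) = 10.23×99 + 1.07×326 + 10.68×38 = 1012.77 + 348.82 + 405.84 = 1767.43
link = 1814.6/1767.43 = 1.026688
Chained index = 100 × 1.262328 × 1.167456 × 1.026688 = 151.3043

151.30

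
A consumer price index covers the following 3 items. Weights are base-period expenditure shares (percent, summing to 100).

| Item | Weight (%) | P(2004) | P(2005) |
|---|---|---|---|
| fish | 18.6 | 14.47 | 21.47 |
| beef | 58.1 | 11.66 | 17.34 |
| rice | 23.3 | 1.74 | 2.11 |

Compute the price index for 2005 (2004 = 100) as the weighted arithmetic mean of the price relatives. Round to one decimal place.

fish: 18.6 × (21.47/14.47) = 18.6 × 1.483760 = 27.5979
beef: 58.1 × (17.34/11.66) = 58.1 × 1.487136 = 86.4026
rice: 23.3 × (2.11/1.74) = 23.3 × 1.212644 = 28.2546
Index = Σ wᵢ·(p₁ᵢ/p₀ᵢ) = 27.5979 + 86.4026 + 28.2546 = 142.2551

142.3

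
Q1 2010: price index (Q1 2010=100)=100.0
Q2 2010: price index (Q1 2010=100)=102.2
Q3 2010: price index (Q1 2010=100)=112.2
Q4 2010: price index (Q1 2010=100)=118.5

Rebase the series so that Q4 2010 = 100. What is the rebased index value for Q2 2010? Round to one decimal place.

86.2

Rebased(Q2 2010) = 102.2 / 118.5 × 100 = 86.2447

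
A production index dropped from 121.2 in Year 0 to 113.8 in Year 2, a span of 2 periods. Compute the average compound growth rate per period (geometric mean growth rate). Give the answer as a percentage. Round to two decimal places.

Growth factor = (113.8/121.2)^(1/2) = (0.938944)^(1/2) = 0.968991
Growth rate = 0.968991 − 1 = -0.031009 = -3.1009%

-3.10%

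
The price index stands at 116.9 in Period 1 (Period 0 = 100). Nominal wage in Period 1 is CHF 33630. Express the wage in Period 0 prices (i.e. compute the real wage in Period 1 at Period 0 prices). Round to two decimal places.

Real = Nominal ÷ (Index/100) = 33630 ÷ (116.9/100)
     = 33630 ÷ 1.169 = 28768.1779

28768.18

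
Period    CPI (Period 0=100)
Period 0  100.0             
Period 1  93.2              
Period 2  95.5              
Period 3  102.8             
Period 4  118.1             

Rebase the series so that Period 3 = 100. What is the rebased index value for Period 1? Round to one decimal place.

Rebased(Period 1) = 93.2 / 102.8 × 100 = 90.6615

90.7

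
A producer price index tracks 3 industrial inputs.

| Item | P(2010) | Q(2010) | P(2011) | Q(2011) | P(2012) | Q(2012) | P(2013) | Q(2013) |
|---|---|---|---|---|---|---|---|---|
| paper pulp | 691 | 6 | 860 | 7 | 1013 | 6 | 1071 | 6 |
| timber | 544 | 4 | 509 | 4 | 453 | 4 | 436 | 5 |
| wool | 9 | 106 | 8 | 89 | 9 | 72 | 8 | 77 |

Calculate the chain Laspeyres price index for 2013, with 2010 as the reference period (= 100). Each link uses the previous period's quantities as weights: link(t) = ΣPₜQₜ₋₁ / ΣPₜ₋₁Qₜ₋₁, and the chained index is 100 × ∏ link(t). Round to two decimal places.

Link 2010→2011:
ΣP(2011)Q(2010) = 860×6 + 509×4 + 8×106 = 5160 + 2036 + 848 = 8044
ΣP(2010)Q(2010) = 691×6 + 544×4 + 9×106 = 4146 + 2176 + 954 = 7276
link = 8044/7276 = 1.105553
Link 2011→2012:
ΣP(2012)Q(2011) = 1013×7 + 453×4 + 9×89 = 7091 + 1812 + 801 = 9704
ΣP(2011)Q(2011) = 860×7 + 509×4 + 8×89 = 6020 + 2036 + 712 = 8768
link = 9704/8768 = 1.106752
Link 2012→2013:
ΣP(2013)Q(2012) = 1071×6 + 436×4 + 8×72 = 6426 + 1744 + 576 = 8746
ΣP(2012)Q(2012) = 1013×6 + 453×4 + 9×72 = 6078 + 1812 + 648 = 8538
link = 8746/8538 = 1.024362
Chained index = 100 × 1.105553 × 1.106752 × 1.024362 = 125.3381

125.34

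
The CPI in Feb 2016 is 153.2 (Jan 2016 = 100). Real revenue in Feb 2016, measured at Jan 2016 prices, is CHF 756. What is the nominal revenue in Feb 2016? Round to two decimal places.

1158.19

Nominal = Real × (Index/100) = 756 × (153.2/100)
        = 756 × 1.532 = 1158.1920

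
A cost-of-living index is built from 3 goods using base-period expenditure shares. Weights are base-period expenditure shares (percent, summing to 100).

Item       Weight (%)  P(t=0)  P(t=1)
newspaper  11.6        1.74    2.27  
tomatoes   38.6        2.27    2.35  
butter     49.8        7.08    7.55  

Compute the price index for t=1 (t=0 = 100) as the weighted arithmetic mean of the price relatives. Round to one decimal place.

108.2

newspaper: 11.6 × (2.27/1.74) = 11.6 × 1.304598 = 15.1333
tomatoes: 38.6 × (2.35/2.27) = 38.6 × 1.035242 = 39.9604
butter: 49.8 × (7.55/7.08) = 49.8 × 1.066384 = 53.1059
Index = Σ wᵢ·(p₁ᵢ/p₀ᵢ) = 15.1333 + 39.9604 + 53.1059 = 108.1996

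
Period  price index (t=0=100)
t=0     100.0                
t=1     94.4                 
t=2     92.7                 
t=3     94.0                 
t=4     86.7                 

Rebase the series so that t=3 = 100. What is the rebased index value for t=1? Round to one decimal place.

Rebased(t=1) = 94.4 / 94.0 × 100 = 100.4255

100.4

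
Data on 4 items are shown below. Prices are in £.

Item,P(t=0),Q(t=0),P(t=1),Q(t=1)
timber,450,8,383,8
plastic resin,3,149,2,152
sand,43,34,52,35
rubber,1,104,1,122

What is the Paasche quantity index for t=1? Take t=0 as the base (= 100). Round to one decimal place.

Paasche quantity index uses current-period prices as weights.
ΣP(t=1)·Q(t=1) = 383×8 + 2×152 + 52×35 + 1×122 = 3064 + 304 + 1820 + 122 = 5310
ΣP(t=1)·Q(t=0) = 383×8 + 2×149 + 52×34 + 1×104 = 3064 + 298 + 1768 + 104 = 5234
Index = 5310 / 5234 × 100 = 101.4520

101.5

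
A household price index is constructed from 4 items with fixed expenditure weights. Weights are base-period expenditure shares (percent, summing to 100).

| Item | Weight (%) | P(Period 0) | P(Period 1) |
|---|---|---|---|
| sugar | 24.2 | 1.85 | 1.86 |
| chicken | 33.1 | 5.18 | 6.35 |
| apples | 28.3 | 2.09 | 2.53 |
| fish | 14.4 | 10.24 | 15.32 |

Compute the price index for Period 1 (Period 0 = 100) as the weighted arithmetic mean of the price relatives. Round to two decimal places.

120.71

sugar: 24.2 × (1.86/1.85) = 24.2 × 1.005405 = 24.3308
chicken: 33.1 × (6.35/5.18) = 33.1 × 1.225869 = 40.5763
apples: 28.3 × (2.53/2.09) = 28.3 × 1.210526 = 34.2579
fish: 14.4 × (15.32/10.24) = 14.4 × 1.496094 = 21.5437
Index = Σ wᵢ·(p₁ᵢ/p₀ᵢ) = 24.3308 + 40.5763 + 34.2579 + 21.5437 = 120.7087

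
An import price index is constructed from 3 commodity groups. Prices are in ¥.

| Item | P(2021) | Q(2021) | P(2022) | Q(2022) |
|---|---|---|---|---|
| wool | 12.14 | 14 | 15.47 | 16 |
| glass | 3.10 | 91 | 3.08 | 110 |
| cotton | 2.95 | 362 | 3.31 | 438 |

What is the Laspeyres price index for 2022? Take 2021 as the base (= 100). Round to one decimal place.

Laspeyres price index uses base-period quantities as weights.
ΣP(2022)·Q(2021) = 15.47×14 + 3.08×91 + 3.31×362 = 216.58 + 280.28 + 1198.22 = 1695.08
ΣP(2021)·Q(2021) = 12.14×14 + 3.10×91 + 2.95×362 = 169.96 + 282.1 + 1067.9 = 1519.96
Index = 1695.08 / 1519.96 × 100 = 111.5214

111.5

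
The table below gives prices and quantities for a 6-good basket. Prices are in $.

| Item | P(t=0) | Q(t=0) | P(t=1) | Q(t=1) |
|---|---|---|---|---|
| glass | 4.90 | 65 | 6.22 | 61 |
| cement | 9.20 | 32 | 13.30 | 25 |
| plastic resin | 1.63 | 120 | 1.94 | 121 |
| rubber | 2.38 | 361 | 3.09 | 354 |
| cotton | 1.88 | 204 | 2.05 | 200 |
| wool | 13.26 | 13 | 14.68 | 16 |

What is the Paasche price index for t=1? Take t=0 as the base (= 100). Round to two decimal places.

124.51

Paasche price index uses current-period quantities as weights.
ΣP(t=1)·Q(t=1) = 6.22×61 + 13.30×25 + 1.94×121 + 3.09×354 + 2.05×200 + 14.68×16 = 379.42 + 332.5 + 234.74 + 1093.86 + 410 + 234.88 = 2685.4
ΣP(t=0)·Q(t=1) = 4.90×61 + 9.20×25 + 1.63×121 + 2.38×354 + 1.88×200 + 13.26×16 = 298.9 + 230 + 197.23 + 842.52 + 376 + 212.16 = 2156.81
Index = 2685.4 / 2156.81 × 100 = 124.5080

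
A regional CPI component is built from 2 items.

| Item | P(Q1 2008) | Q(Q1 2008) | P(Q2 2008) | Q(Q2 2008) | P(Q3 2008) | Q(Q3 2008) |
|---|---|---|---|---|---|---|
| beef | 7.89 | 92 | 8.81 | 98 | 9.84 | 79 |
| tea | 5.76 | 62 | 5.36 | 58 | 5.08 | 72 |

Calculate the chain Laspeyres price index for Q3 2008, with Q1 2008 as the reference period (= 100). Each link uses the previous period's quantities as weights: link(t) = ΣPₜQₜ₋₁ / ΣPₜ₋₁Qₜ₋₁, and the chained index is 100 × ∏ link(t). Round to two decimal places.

Link Q1 2008→Q2 2008:
ΣP(Q2 2008)Q(Q1 2008) = 8.81×92 + 5.36×62 = 810.52 + 332.32 = 1142.84
ΣP(Q1 2008)Q(Q1 2008) = 7.89×92 + 5.76×62 = 725.88 + 357.12 = 1083
link = 1142.84/1083 = 1.055254
Link Q2 2008→Q3 2008:
ΣP(Q3 2008)Q(Q2 2008) = 9.84×98 + 5.08×58 = 964.32 + 294.64 = 1258.96
ΣP(Q2 2008)Q(Q2 2008) = 8.81×98 + 5.36×58 = 863.38 + 310.88 = 1174.26
link = 1258.96/1174.26 = 1.072131
Chained index = 100 × 1.055254 × 1.072131 = 113.1370

113.14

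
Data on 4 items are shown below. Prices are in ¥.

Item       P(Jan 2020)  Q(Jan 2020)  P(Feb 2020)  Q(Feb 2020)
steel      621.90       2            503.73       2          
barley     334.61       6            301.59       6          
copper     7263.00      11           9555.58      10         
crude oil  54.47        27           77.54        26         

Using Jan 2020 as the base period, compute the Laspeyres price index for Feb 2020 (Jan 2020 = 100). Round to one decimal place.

130.0

Laspeyres price index uses base-period quantities as weights.
ΣP(Feb 2020)·Q(Jan 2020) = 503.73×2 + 301.59×6 + 9555.58×11 + 77.54×27 = 1007.46 + 1809.54 + 105111.38 + 2093.58 = 110021.96
ΣP(Jan 2020)·Q(Jan 2020) = 621.90×2 + 334.61×6 + 7263.00×11 + 54.47×27 = 1243.8 + 2007.66 + 79893 + 1470.69 = 84615.15
Index = 110021.96 / 84615.15 × 100 = 130.0263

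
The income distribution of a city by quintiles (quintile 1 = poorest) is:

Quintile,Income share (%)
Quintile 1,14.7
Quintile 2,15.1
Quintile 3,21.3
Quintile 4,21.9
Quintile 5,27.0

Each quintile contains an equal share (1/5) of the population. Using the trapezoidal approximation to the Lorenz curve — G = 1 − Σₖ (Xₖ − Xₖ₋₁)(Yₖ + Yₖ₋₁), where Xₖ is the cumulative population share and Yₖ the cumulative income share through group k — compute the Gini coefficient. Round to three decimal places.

0.126

Cumulative income shares Yₖ: 0.1470, 0.2980, 0.5110, 0.7300, 1.0000
Σ (Xₖ−Xₖ₋₁)(Yₖ+Yₖ₋₁) = (1/5)(0.1470+0.0000) + (1/5)(0.2980+0.1470) + (1/5)(0.5110+0.2980) + (1/5)(0.7300+0.5110) + (1/5)(1.0000+0.7300)
  = 0.0294 + 0.0890 + 0.1618 + 0.2482 + 0.3460 = 0.8744
G = 1 − 0.8744 = 0.1256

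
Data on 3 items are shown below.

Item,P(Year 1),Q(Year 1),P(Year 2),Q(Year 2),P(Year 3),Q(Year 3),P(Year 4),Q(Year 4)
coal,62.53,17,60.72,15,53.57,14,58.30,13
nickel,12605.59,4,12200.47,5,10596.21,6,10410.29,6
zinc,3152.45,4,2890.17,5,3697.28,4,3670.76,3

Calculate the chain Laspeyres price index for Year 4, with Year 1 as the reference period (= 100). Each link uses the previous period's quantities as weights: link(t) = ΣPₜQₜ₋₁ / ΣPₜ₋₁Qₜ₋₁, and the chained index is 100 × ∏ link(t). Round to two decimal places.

Link Year 1→Year 2:
ΣP(Year 2)Q(Year 1) = 60.72×17 + 12200.47×4 + 2890.17×4 = 1032.24 + 48801.88 + 11560.68 = 61394.8
ΣP(Year 1)Q(Year 1) = 62.53×17 + 12605.59×4 + 3152.45×4 = 1063.01 + 50422.36 + 12609.8 = 64095.17
link = 61394.8/64095.17 = 0.957869
Link Year 2→Year 3:
ΣP(Year 3)Q(Year 2) = 53.57×15 + 10596.21×5 + 3697.28×5 = 803.55 + 52981.05 + 18486.4 = 72271
ΣP(Year 2)Q(Year 2) = 60.72×15 + 12200.47×5 + 2890.17×5 = 910.8 + 61002.35 + 14450.85 = 76364
link = 72271/76364 = 0.946401
Link Year 3→Year 4:
ΣP(Year 4)Q(Year 3) = 58.30×14 + 10410.29×6 + 3670.76×4 = 816.2 + 62461.74 + 14683.04 = 77960.98
ΣP(Year 3)Q(Year 3) = 53.57×14 + 10596.21×6 + 3697.28×4 = 749.98 + 63577.26 + 14789.12 = 79116.36
link = 77960.98/79116.36 = 0.985396
Chained index = 100 × 0.957869 × 0.946401 × 0.985396 = 89.3290

89.33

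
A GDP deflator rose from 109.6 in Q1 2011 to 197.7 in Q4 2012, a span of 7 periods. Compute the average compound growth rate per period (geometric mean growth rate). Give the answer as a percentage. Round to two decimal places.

8.79%

Growth factor = (197.7/109.6)^(1/7) = (1.803832)^(1/7) = 1.087926
Growth rate = 1.087926 − 1 = 0.087926 = 8.7926%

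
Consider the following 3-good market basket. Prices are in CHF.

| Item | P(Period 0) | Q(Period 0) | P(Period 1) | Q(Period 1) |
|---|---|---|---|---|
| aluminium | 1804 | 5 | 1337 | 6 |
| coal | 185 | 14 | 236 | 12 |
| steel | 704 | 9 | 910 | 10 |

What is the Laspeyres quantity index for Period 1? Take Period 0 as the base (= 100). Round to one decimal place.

Laspeyres quantity index uses base-period prices as weights.
ΣP(Period 0)·Q(Period 1) = 1804×6 + 185×12 + 704×10 = 10824 + 2220 + 7040 = 20084
ΣP(Period 0)·Q(Period 0) = 1804×5 + 185×14 + 704×9 = 9020 + 2590 + 6336 = 17946
Index = 20084 / 17946 × 100 = 111.9135

111.9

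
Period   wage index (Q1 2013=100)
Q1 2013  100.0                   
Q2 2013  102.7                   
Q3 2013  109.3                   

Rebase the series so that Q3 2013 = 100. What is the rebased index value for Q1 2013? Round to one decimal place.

91.5

Rebased(Q1 2013) = 100.0 / 109.3 × 100 = 91.4913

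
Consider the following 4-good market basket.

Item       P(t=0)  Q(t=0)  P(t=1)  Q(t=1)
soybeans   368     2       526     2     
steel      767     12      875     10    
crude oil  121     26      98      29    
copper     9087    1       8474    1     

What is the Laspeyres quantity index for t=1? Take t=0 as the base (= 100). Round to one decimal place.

Laspeyres quantity index uses base-period prices as weights.
ΣP(t=0)·Q(t=1) = 368×2 + 767×10 + 121×29 + 9087×1 = 736 + 7670 + 3509 + 9087 = 21002
ΣP(t=0)·Q(t=0) = 368×2 + 767×12 + 121×26 + 9087×1 = 736 + 9204 + 3146 + 9087 = 22173
Index = 21002 / 22173 × 100 = 94.7188

94.7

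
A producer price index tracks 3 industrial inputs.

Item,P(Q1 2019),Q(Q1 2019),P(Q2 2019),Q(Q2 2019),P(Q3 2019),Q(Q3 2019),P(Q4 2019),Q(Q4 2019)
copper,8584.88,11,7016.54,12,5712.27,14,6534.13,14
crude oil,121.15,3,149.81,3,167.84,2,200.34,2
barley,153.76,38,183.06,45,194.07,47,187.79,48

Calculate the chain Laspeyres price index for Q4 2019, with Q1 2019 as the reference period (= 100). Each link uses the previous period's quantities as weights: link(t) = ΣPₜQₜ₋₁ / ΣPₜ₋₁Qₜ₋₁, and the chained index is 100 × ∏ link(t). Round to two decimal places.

79.26

Link Q1 2019→Q2 2019:
ΣP(Q2 2019)Q(Q1 2019) = 7016.54×11 + 149.81×3 + 183.06×38 = 77181.94 + 449.43 + 6956.28 = 84587.65
ΣP(Q1 2019)Q(Q1 2019) = 8584.88×11 + 121.15×3 + 153.76×38 = 94433.68 + 363.45 + 5842.88 = 100640.01
link = 84587.65/100640.01 = 0.840497
Link Q2 2019→Q3 2019:
ΣP(Q3 2019)Q(Q2 2019) = 5712.27×12 + 167.84×3 + 194.07×45 = 68547.24 + 503.52 + 8733.15 = 77783.91
ΣP(Q2 2019)Q(Q2 2019) = 7016.54×12 + 149.81×3 + 183.06×45 = 84198.48 + 449.43 + 8237.7 = 92885.61
link = 77783.91/92885.61 = 0.837416
Link Q3 2019→Q4 2019:
ΣP(Q4 2019)Q(Q3 2019) = 6534.13×14 + 200.34×2 + 187.79×47 = 91477.82 + 400.68 + 8826.13 = 100704.63
ΣP(Q3 2019)Q(Q3 2019) = 5712.27×14 + 167.84×2 + 194.07×47 = 79971.78 + 335.68 + 9121.29 = 89428.75
link = 100704.63/89428.75 = 1.126088
Chained index = 100 × 0.840497 × 0.837416 × 1.126088 = 79.2592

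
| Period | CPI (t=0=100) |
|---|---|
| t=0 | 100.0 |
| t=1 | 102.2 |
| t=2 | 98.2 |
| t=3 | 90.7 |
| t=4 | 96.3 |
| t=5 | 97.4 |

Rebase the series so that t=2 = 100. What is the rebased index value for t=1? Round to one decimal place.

104.1

Rebased(t=1) = 102.2 / 98.2 × 100 = 104.0733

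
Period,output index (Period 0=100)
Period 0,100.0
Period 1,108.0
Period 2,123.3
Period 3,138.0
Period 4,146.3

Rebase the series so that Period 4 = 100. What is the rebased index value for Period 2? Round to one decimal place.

84.3

Rebased(Period 2) = 123.3 / 146.3 × 100 = 84.2789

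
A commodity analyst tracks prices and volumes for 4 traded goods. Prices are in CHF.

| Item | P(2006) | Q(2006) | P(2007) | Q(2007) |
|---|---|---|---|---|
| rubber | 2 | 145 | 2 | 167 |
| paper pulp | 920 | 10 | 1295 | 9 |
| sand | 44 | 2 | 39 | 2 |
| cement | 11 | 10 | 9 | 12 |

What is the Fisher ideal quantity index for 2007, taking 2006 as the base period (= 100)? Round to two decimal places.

Laspeyres component (base-period weights):
ΣP(2006)Q(2007) = 2×167 + 920×9 + 44×2 + 11×12 = 334 + 8280 + 88 + 132 = 8834
ΣP(2006)Q(2006) = 2×145 + 920×10 + 44×2 + 11×10 = 290 + 9200 + 88 + 110 = 9688
L = 8834 / 9688 × 100 = 91.1850
Paasche component (current-period weights):
ΣP(2007)Q(2007) = 2×167 + 1295×9 + 39×2 + 9×12 = 334 + 11655 + 78 + 108 = 12175
ΣP(2007)Q(2006) = 2×145 + 1295×10 + 39×2 + 9×10 = 290 + 12950 + 78 + 90 = 13408
P = 12175 / 13408 × 100 = 90.8040
Fisher = √(L × P) = √(91.1850 × 90.8040) = 90.9943

90.99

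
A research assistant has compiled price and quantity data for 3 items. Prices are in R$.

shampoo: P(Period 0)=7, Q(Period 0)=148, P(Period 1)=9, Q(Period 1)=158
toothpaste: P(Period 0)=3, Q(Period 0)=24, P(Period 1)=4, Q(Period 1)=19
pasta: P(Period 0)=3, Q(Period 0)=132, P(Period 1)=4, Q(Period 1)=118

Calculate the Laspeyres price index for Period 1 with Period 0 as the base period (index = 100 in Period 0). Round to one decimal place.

Laspeyres price index uses base-period quantities as weights.
ΣP(Period 1)·Q(Period 0) = 9×148 + 4×24 + 4×132 = 1332 + 96 + 528 = 1956
ΣP(Period 0)·Q(Period 0) = 7×148 + 3×24 + 3×132 = 1036 + 72 + 396 = 1504
Index = 1956 / 1504 × 100 = 130.0532

130.1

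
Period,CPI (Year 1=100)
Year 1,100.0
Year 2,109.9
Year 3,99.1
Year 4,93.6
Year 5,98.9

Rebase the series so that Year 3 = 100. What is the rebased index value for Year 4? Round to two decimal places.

Rebased(Year 4) = 93.6 / 99.1 × 100 = 94.4501

94.45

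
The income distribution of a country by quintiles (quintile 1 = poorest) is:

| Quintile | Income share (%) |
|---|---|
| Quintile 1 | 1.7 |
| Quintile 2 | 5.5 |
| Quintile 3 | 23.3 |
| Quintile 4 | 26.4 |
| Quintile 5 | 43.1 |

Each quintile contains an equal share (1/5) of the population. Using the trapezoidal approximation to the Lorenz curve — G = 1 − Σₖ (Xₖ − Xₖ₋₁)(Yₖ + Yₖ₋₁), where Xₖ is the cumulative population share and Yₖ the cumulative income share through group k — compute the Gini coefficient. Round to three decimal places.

Cumulative income shares Yₖ: 0.0170, 0.0720, 0.3050, 0.5690, 1.0000
Σ (Xₖ−Xₖ₋₁)(Yₖ+Yₖ₋₁) = (1/5)(0.0170+0.0000) + (1/5)(0.0720+0.0170) + (1/5)(0.3050+0.0720) + (1/5)(0.5690+0.3050) + (1/5)(1.0000+0.5690)
  = 0.0034 + 0.0178 + 0.0754 + 0.1748 + 0.3138 = 0.5852
G = 1 − 0.5852 = 0.4148

0.415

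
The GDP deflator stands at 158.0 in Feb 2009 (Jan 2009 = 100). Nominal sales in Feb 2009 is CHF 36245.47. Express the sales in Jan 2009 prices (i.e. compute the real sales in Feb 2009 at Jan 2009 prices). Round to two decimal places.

Real = Nominal ÷ (Index/100) = 36245.47 ÷ (158.0/100)
     = 36245.47 ÷ 1.580 = 22940.1709

22940.17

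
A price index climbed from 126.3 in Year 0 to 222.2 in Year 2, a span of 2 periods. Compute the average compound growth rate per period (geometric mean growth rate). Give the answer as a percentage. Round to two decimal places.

32.64%

Growth factor = (222.2/126.3)^(1/2) = (1.759303)^(1/2) = 1.326387
Growth rate = 1.326387 − 1 = 0.326387 = 32.6387%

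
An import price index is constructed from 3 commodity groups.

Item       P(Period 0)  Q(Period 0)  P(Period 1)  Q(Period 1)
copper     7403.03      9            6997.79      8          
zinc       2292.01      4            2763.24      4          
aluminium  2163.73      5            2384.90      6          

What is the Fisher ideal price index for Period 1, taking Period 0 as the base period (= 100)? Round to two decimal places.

99.60

Laspeyres component (base-period weights):
ΣP(Period 1)Q(Period 0) = 6997.79×9 + 2763.24×4 + 2384.90×5 = 62980.11 + 11052.96 + 11924.5 = 85957.57
ΣP(Period 0)Q(Period 0) = 7403.03×9 + 2292.01×4 + 2163.73×5 = 66627.27 + 9168.04 + 10818.65 = 86613.96
L = 85957.57 / 86613.96 × 100 = 99.2422
Paasche component (current-period weights):
ΣP(Period 1)Q(Period 1) = 6997.79×8 + 2763.24×4 + 2384.90×6 = 55982.32 + 11052.96 + 14309.4 = 81344.68
ΣP(Period 0)Q(Period 1) = 7403.03×8 + 2292.01×4 + 2163.73×6 = 59224.24 + 9168.04 + 12982.38 = 81374.66
P = 81344.68 / 81374.66 × 100 = 99.9632
Fisher = √(L × P) = √(99.2422 × 99.9632) = 99.6020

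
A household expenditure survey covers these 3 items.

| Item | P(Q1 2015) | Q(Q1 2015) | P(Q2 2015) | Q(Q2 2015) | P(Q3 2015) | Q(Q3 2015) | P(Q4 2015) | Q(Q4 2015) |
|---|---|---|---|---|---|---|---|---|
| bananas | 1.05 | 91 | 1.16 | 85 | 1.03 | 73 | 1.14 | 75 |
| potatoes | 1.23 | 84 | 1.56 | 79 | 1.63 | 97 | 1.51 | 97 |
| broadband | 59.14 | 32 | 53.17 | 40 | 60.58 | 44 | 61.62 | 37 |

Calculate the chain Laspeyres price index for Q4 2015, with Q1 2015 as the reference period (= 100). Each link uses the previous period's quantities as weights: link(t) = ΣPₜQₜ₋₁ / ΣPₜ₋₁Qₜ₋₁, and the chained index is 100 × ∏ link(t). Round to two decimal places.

105.66

Link Q1 2015→Q2 2015:
ΣP(Q2 2015)Q(Q1 2015) = 1.16×91 + 1.56×84 + 53.17×32 = 105.56 + 131.04 + 1701.44 = 1938.04
ΣP(Q1 2015)Q(Q1 2015) = 1.05×91 + 1.23×84 + 59.14×32 = 95.55 + 103.32 + 1892.48 = 2091.35
link = 1938.04/2091.35 = 0.926693
Link Q2 2015→Q3 2015:
ΣP(Q3 2015)Q(Q2 2015) = 1.03×85 + 1.63×79 + 60.58×40 = 87.55 + 128.77 + 2423.2 = 2639.52
ΣP(Q2 2015)Q(Q2 2015) = 1.16×85 + 1.56×79 + 53.17×40 = 98.6 + 123.24 + 2126.8 = 2348.64
link = 2639.52/2348.64 = 1.123850
Link Q3 2015→Q4 2015:
ΣP(Q4 2015)Q(Q3 2015) = 1.14×73 + 1.51×97 + 61.62×44 = 83.22 + 146.47 + 2711.28 = 2940.97
ΣP(Q3 2015)Q(Q3 2015) = 1.03×73 + 1.63×97 + 60.58×44 = 75.19 + 158.11 + 2665.52 = 2898.82
link = 2940.97/2898.82 = 1.014540
Chained index = 100 × 0.926693 × 1.123850 × 1.014540 = 105.6608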